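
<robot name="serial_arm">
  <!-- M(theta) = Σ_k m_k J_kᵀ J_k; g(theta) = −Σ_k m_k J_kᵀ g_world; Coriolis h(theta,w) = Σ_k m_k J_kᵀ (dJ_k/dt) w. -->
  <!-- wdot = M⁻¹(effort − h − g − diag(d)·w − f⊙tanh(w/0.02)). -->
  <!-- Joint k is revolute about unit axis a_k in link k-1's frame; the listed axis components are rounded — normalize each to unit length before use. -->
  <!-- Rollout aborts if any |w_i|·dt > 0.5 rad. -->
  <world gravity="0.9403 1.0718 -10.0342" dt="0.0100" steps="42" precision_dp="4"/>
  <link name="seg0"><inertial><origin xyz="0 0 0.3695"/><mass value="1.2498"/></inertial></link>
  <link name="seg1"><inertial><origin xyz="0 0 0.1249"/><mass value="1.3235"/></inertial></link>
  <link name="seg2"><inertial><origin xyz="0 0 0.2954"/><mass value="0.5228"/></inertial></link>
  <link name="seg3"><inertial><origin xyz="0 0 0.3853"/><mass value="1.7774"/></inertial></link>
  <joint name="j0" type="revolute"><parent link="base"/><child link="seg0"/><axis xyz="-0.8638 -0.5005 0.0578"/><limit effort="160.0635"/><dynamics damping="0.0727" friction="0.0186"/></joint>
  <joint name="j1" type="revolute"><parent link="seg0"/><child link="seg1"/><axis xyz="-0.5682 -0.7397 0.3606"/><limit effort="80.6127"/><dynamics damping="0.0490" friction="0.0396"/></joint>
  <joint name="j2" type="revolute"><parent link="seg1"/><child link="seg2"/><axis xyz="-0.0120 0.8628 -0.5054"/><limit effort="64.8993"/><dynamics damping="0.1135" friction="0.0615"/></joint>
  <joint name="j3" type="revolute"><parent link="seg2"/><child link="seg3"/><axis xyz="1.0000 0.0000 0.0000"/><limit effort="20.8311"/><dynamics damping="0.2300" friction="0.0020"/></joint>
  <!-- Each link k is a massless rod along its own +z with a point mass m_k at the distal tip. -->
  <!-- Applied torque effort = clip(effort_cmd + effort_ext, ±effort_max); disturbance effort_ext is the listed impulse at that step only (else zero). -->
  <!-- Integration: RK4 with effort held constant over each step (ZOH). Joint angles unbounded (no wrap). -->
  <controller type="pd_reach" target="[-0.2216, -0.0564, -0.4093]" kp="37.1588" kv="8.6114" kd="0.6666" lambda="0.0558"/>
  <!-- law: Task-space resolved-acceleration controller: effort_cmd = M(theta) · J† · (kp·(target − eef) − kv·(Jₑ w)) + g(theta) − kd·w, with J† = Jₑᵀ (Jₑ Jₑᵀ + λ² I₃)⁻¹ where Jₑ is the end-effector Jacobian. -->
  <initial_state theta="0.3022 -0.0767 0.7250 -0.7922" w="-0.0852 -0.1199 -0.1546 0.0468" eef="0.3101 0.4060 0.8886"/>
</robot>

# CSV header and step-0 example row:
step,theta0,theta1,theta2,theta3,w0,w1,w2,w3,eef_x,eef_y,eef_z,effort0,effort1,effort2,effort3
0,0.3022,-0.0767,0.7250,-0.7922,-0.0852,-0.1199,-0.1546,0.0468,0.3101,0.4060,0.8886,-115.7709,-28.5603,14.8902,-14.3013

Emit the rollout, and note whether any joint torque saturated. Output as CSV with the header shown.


step,theta0,theta1,theta2,theta3,w0,w1,w2,w3,eef_x,eef_y,eef_z,effort0,effort1,effort2,effort3
1,0.2923,-0.0741,0.7189,-0.8080,-1.9002,0.7174,-0.9840,-3.1565,0.3098,0.4047,0.8872,-105.8616,-26.4399,13.4592,-10.8886
2,0.2648,-0.0591,0.7092,-0.8511,-3.6136,2.3753,-0.8647,-5.3871,0.3086,0.4023,0.8821,-89.4271,-22.7958,10.8001,-9.0049
3,0.2219,-0.0283,0.7017,-0.9134,-4.9580,3.8825,-0.5298,-6.9899,0.3060,0.3981,0.8734,-68.2743,-17.6642,7.7619,-8.0109
4,0.1679,0.0155,0.6978,-0.9890,-5.8350,4.9377,-0.2059,-8.0500,0.3018,0.3914,0.8613,-46.6706,-12.1090,4.8728,-7.4741
5,0.1074,0.0673,0.6965,-1.0729,-6.2638,5.4444,-0.0212,-8.6924,0.2957,0.3820,0.8461,-27.7961,-7.0159,2.4591,-7.0461
6,0.0443,0.1220,0.6965,-1.1617,-6.3481,5.4943,0.0115,-9.0464,0.2879,0.3697,0.8282,-12.6639,-2.7906,0.5984,-6.5182
7,-0.0186,0.1761,0.6965,-1.2529,-6.2183,5.3105,-0.0132,-9.1909,0.2786,0.3550,0.8081,-1.0218,0.4672,-0.8147,-5.8200
8,-0.0795,0.2278,0.6963,-1.3448,-5.9697,5.0464,-0.0340,-9.1948,0.2682,0.3382,0.7860,7.8111,2.8520,-1.8937,-4.9416
9,-0.1376,0.2768,0.6959,-1.4363,-5.6537,4.7565,-0.0439,-9.1221,0.2570,0.3199,0.7623,14.5282,4.5353,-2.7042,-3.8965
10,-0.1923,0.3230,0.6955,-1.5269,-5.3029,4.4844,-0.0283,-9.0067,0.2451,0.3004,0.7374,19.6833,5.6656,-3.3109,-2.7209
11,-0.2435,0.3666,0.6955,-1.6163,-4.9321,4.2412,0.0125,-8.8734,0.2330,0.2802,0.7114,23.7011,6.3742,-3.7541,-1.4521
12,-0.2909,0.4079,0.6959,-1.7043,-4.5487,4.0333,0.0805,-8.7356,0.2205,0.2594,0.6846,26.8979,6.7640,-4.0669,-0.1275
13,-0.3344,0.4474,0.6972,-1.7909,-4.1611,3.8905,0.1991,-8.5906,0.2079,0.2384,0.6571,29.4982,6.9006,-4.3014,1.2117
14,-0.3740,0.4858,0.7000,-1.8760,-3.7678,3.8062,0.3680,-8.4456,0.1953,0.2172,0.6291,31.6834,6.8518,-4.4780,2.5375
15,-0.4097,0.5236,0.7047,-1.9597,-3.3669,3.7775,0.5913,-8.3042,0.1827,0.1960,0.6008,33.5922,6.6685,-4.6160,3.8244
16,-0.4412,0.5614,0.7120,-2.0421,-2.9560,3.8046,0.8783,-8.1670,0.1701,0.1749,0.5724,35.3270,6.3885,-4.7349,5.0490
17,-0.4687,0.5997,0.7225,-2.1231,-2.5333,3.8905,1.2416,-8.0327,0.1577,0.1539,0.5441,36.9501,6.0386,-4.8547,6.1903
18,-0.4918,0.6392,0.7370,-2.2027,-2.0974,4.0397,1.6960,-7.8983,0.1454,0.1331,0.5162,38.4597,5.6356,-4.9967,7.2282
19,-0.5105,0.6805,0.7566,-2.2811,-1.6494,4.2591,2.2535,-7.7583,0.1332,0.1124,0.4888,39.7253,5.1896,-5.1872,8.1433
20,-0.5247,0.7244,0.7822,-2.3579,-1.1953,4.5578,2.9108,-7.6035,0.1211,0.0918,0.4624,40.3596,4.7189,-5.4659,8.9149
21,-0.5344,0.7717,0.8148,-2.4330,-0.7516,4.9462,3.6179,-7.4192,0.1090,0.0714,0.4372,39.6070,4.3014,-5.9008,9.5210
22,-0.5399,0.8234,0.8539,-2.5061,-0.3528,5.4291,4.2174,-7.1832,0.0967,0.0512,0.4137,36.7791,4.1584,-6.5633,9.9456
23,-0.5419,0.8805,0.8972,-2.5764,-0.0475,5.9816,4.3936,-6.8742,0.0842,0.0313,0.3923,32.7719,4.5898,-7.3542,10.2004
24,-0.5414,0.9432,0.9388,-2.6432,0.1435,6.5241,3.8118,-6.4940,0.0715,0.0118,0.3734,30.2419,5.6337,-7.9041,10.3343
25,-0.5393,1.0111,0.9709,-2.7060,0.2728,6.9886,2.5186,-6.0789,0.0589,-0.0072,0.3568,30.7431,6.9944,-7.9981,10.3971
26,-0.5359,1.0834,0.9890,-2.7647,0.4288,7.4353,1.0355,-5.6667,0.0470,-0.0255,0.3424,33.7048,8.3214,-7.8517,10.4105
27,-0.5304,1.1606,0.9935,-2.8194,0.6737,7.9891,-0.1152,-5.2791,0.0364,-0.0431,0.3297,37.7050,9.3749,-7.7674,10.3780
28,-0.5220,1.2441,0.9891,-2.8704,1.0310,8.7151,-0.7498,-4.9238,0.0273,-0.0596,0.3186,41.1898,9.9674,-7.8093,10.2920
29,-0.5094,1.3353,0.9798,-2.9180,1.5000,9.5404,-1.0766,-4.6004,0.0196,-0.0750,0.3089,42.2878,9.7877,-7.6418,10.1401
30,-0.4916,1.4351,0.9685,-2.9625,2.0622,10.4300,-1.1590,-4.2898,0.0132,-0.0890,0.3011,37.8697,7.8044,-6.6412,9.8990
31,-0.4681,1.5436,0.9576,-3.0037,2.6633,11.2860,-1.0017,-3.9567,0.0079,-0.1012,0.2953,24.8877,2.6991,-4.0237,9.5369
32,-0.4388,1.6595,0.9495,-3.0413,3.1969,11.8853,-0.5983,-3.5551,0.0035,-0.1114,0.2919,5.8235,-5.0546,0.0628,9.0265
33,-0.4051,1.7787,0.9464,-3.0744,3.5484,11.9458,-0.0408,-3.0611,-0.0004,-0.1192,0.2908,-10.8973,-12.4438,4.1203,8.3584
34,-0.3689,1.8952,0.9487,-3.1022,3.6758,11.3393,0.4515,-2.5012,-0.0039,-0.1244,0.2916,-20.6139,-17.3693,7.1198,7.5419
35,-0.3324,2.0032,0.9555,-3.1244,3.6110,10.2135,0.8493,-1.9267,-0.0070,-0.1272,0.2936,-24.5652,-20.0071,9.0376,6.6045
36,-0.2973,2.0982,0.9658,-3.1409,3.4018,8.7479,1.1457,-1.3772,-0.0099,-0.1278,0.2961,-25.3071,-21.1767,10.2255,5.5871
37,-0.2647,2.1776,0.9787,-3.1521,3.0892,7.0906,1.3708,-0.8741,-0.0125,-0.1266,0.2985,-24.6191,-21.4742,10.9392,4.5403
38,-0.2357,2.2400,0.9937,-3.1586,2.7081,5.3567,1.5732,-0.4254,-0.0147,-0.1242,0.3003,-23.4865,-21.2183,11.3020,3.5105
39,-0.2106,2.2850,1.0108,-3.1609,2.2880,3.6376,1.8027,-0.0311,-0.0167,-0.1208,0.3014,-22.4344,-20.5787,11.3717,2.5308
40,-0.1899,2.3133,1.0304,-3.1595,1.8523,2.0042,2.0983,0.3127,-0.0184,-0.1169,0.3014,-21.7493,-19.6681,11.1897,1.6179
41,-0.1735,2.3259,1.0534,-3.1549,1.4165,0.5057,2.4801,0.6119,-0.0199,-0.1125,0.3003,-21.5908,-18.5809,10.8040,0.7737
42,-0.1615,2.3243,1.0806,-3.1475,0.9902,-0.8147,2.9683,0.8715,-0.0213,-0.1079,0.2981,,,,
# any joint saturated: no


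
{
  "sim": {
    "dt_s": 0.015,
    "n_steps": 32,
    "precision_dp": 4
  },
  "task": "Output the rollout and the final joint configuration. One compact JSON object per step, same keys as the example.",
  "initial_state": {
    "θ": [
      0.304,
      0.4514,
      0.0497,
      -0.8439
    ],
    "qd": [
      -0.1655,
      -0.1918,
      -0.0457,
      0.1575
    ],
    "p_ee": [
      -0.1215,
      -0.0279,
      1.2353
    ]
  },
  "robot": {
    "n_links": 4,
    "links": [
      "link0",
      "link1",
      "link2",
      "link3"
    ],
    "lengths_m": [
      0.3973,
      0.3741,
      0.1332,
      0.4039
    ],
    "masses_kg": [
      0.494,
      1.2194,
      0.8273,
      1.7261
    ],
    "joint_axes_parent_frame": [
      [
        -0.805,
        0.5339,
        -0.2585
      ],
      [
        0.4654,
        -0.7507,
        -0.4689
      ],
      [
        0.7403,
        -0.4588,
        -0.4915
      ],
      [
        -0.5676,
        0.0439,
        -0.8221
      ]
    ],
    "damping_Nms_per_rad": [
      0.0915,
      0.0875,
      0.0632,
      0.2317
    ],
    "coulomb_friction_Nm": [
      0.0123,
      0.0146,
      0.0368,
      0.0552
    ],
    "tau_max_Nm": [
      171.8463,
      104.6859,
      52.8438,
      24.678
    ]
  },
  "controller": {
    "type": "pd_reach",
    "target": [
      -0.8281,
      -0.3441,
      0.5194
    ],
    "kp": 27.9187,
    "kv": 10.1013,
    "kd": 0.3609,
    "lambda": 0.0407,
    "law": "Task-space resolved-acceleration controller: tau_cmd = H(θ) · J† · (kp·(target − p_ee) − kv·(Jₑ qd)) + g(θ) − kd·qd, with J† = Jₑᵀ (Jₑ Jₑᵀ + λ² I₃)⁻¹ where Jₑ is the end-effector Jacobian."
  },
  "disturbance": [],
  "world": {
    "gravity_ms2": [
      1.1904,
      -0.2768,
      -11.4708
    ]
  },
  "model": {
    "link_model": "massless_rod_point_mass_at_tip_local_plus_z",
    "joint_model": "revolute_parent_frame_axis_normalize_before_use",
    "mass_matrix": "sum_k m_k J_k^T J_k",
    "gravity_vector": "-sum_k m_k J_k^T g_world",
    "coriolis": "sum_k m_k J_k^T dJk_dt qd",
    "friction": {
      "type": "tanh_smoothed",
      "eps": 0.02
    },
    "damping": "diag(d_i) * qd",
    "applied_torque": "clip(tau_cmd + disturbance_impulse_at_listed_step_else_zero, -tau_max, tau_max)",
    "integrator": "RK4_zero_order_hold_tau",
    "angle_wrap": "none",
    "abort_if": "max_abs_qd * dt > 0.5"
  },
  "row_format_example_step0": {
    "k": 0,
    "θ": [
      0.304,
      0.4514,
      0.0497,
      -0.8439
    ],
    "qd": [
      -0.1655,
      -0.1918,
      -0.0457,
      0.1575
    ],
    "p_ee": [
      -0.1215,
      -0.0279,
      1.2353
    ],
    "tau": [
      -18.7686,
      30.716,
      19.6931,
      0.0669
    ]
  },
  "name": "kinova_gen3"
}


{"k":1,"\u03b8":[0.3049,0.4514,0.0568,-0.8486],"qd":[0.2776,0.1757,1.0028,-0.7612],"p_ee":[-0.1231,-0.03,1.2338],"tau":[-16.5384,25.3896,15.859,0.6276]}
{"k":2,"\u03b8":[0.3115,0.4557,0.0788,-0.8641],"qd":[0.5999,0.3992,1.9277,-1.2866],"p_ee":[-0.129,-0.0336,1.2283],"tau":[-15.8644,20.9933,12.5715,0.9843]}
{"k":3,"\u03b8":[0.3221,0.4626,0.1134,-0.8853],"qd":[0.805,0.5139,2.6876,-1.5306],"p_ee":[-0.1385,-0.0382,1.2193],"tau":[-16.1404,17.2841,9.6735,1.196]}
{"k":4,"\u03b8":[0.3349,0.4707,0.158,-0.9087],"qd":[0.9061,0.5568,3.2623,-1.5794],"p_ee":[-0.1509,-0.0434,1.2074],"tau":[-16.7923,14.0429,7.0497,1.3109]}
{"k":5,"\u03b8":[0.3487,0.4791,0.2099,-0.9318],"qd":[0.9229,0.5625,3.6507,-1.5038],"p_ee":[-0.1657,-0.049,1.1929],"tau":[-17.3972,11.1075,4.6272,1.3671]}
{"k":6,"\u03b8":[0.3622,0.4875,0.2663,-0.9533],"qd":[0.8768,0.5578,3.8677,-1.358],"p_ee":[-0.1823,-0.0548,1.1761],"tau":[-17.7037,8.3742,2.3679,1.3912]}
{"k":7,"\u03b8":[0.3747,0.4959,0.3248,-0.9723],"qd":[0.7873,0.5595,3.9383,-1.1799],"p_ee":[-0.2002,-0.0606,1.1574],"tau":[-17.6006,5.7858,0.2576,1.3999]}
{"k":8,"\u03b8":[0.3856,0.5044,0.3835,-0.9886],"qd":[0.6707,0.576,3.8912,-0.9932],"p_ee":[-0.2191,-0.0665,1.1372],"tau":[-17.0717,3.3167,-1.704,1.4031]}
{"k":9,"\u03b8":[0.3947,0.5133,0.4408,-1.0022],"qd":[0.5391,0.6091,3.7548,-0.8114],"p_ee":[-0.2386,-0.0724,1.1159],"tau":[-16.1547,0.9596,-3.5112,1.4056]}
{"k":10,"\u03b8":[0.4017,0.5228,0.4956,-1.0131],"qd":[0.4015,0.6572,3.5542,-0.6408],"p_ee":[-0.2584,-0.0784,1.0938],"tau":[-14.9121,-1.2836,-5.1575,1.4101]}
{"k":11,"\u03b8":[0.4067,0.5331,0.547,-1.0215],"qd":[0.2639,0.7166,3.31,-0.4838],"p_ee":[-0.2785,-0.0844,1.0712],"tau":[-13.4133,-3.4077,-6.6385,1.4177]}
{"k":12,"\u03b8":[0.4096,0.5443,0.5946,-1.0277],"qd":[0.1302,0.7831,3.0385,-0.3405],"p_ee":[-0.2985,-0.0905,1.0482],"tau":[-11.7246,-5.407,-7.9531,1.429]}
{"k":13,"\u03b8":[0.4106,0.5566,0.638,-1.0318],"qd":[0.0031,0.8526,2.7523,-0.2103],"p_ee":[-0.3183,-0.0966,1.0253],"tau":[-9.9051,-7.2771,-9.1038,1.4447]}
{"k":14,"\u03b8":[0.4098,0.5699,0.677,-1.0341],"qd":[-0.1157,0.9222,2.4603,-0.0934],"p_ee":[-0.338,-0.1029,1.0025],"tau":[-8.0076,-9.0154,-10.0964,1.4654]}
{"k":15,"\u03b8":[0.4072,0.5842,0.7117,-1.0347],"qd":[-0.2246,0.991,2.1669,0.0053],"p_ee":[-0.3573,-0.1093,0.9799],"tau":[-6.07,-10.618,-10.938,1.4956]}
{"k":16,"\u03b8":[0.4031,0.5996,0.742,-1.0341],"qd":[-0.3199,1.0671,1.8651,0.0599],"p_ee":[-0.3762,-0.1158,0.9578],"tau":[-4.1224,-12.072,-11.6334,1.5532]}
{"k":17,"\u03b8":[0.3976,0.6161,0.7678,-1.0328],"qd":[-0.4071,1.1312,1.5797,0.1177],"p_ee":[-0.3947,-0.1224,0.9361],"tau":[-2.1879,-13.4121,-12.2067,1.605]}
{"k":18,"\u03b8":[0.3909,0.6334,0.7895,-1.0305],"qd":[-0.4862,1.1827,1.3128,0.1777],"p_ee":[-0.4127,-0.1292,0.915],"tau":[-0.2917,-14.6391,-12.6698,1.6521]}
{"k":19,"\u03b8":[0.3831,0.6515,0.8074,-1.0274],"qd":[-0.5572,1.2224,1.0644,0.2361],"p_ee":[-0.4302,-0.1361,0.8945],"tau":[1.5473,-15.7539,-13.0342,1.6975]}
{"k":20,"\u03b8":[0.3743,0.67,0.8216,-1.0234],"qd":[-0.6198,1.251,0.8346,0.2905],"p_ee":[-0.4471,-0.1431,0.8746],"tau":[3.3152,-16.7594,-13.3117,1.7432]}
{"k":21,"\u03b8":[0.3646,0.6889,0.8326,-1.0186],"qd":[-0.6744,1.2693,0.6232,0.3398],"p_ee":[-0.4635,-0.1502,0.8555],"tau":[5.0019,-17.6602,-13.514,1.79]}
{"k":22,"\u03b8":[0.3541,0.7079,0.8405,-1.0132],"qd":[-0.7212,1.2782,0.4301,0.3833],"p_ee":[-0.4794,-0.1573,0.837],"tau":[6.6004,-18.4619,-13.6521,1.8384]}
{"k":23,"\u03b8":[0.343,0.7271,0.8457,-1.0071],"qd":[-0.7606,1.2784,0.2549,0.4209],"p_ee":[-0.4948,-0.1644,0.8193],"tau":[8.1057,-19.1706,-13.7362,1.8884]}
{"k":24,"\u03b8":[0.3313,0.7462,0.8483,-1.0005],"qd":[-0.7929,1.2709,0.0972,0.4527],"p_ee":[-0.5096,-0.1716,0.8022],"tau":[9.5152,-19.7925,-13.7755,1.9398]}
{"k":25,"\u03b8":[0.3192,0.7651,0.8488,-0.9934],"qd":[-0.8189,1.2548,-0.0409,0.4818],"p_ee":[-0.5238,-0.1787,0.7859],"tau":[10.8262,-20.3365,-13.7819,1.9911]}
{"k":26,"\u03b8":[0.3068,0.7837,0.8474,-0.9859],"qd":[-0.8401,1.2263,-0.1525,0.515],"p_ee":[-0.5375,-0.1858,0.7703],"tau":[12.0341,-20.814,-13.7724,2.0408]}
{"k":27,"\u03b8":[0.294,0.8018,0.8444,-0.978],"qd":[-0.8551,1.1951,-0.2523,0.5393],"p_ee":[-0.5507,-0.1928,0.7553],"tau":[13.1487,-21.2194,-13.7361,2.0941]}
{"k":28,"\u03b8":[0.2811,0.8195,0.8399,-0.9697],"qd":[-0.8643,1.1615,-0.3405,0.5565],"p_ee":[-0.5633,-0.1997,0.741],"tau":[14.1722,-21.5603,-13.679,2.1491]}
{"k":29,"\u03b8":[0.2681,0.8366,0.8343,-0.9612],"qd":[-0.8684,1.1259,-0.4175,0.568],"p_ee":[-0.5755,-0.2066,0.7274],"tau":[15.1076,-21.8439,-13.6062,2.2046]}
{"k":30,"\u03b8":[0.2551,0.8532,0.8276,-0.9526],"qd":[-0.8679,1.0888,-0.4838,0.5751],"p_ee":[-0.587,-0.2133,0.7144],"tau":[15.9586,-22.0765,-13.5218,2.2594]}
{"k":31,"\u03b8":[0.2421,0.8692,0.8199,-0.9439],"qd":[-0.8632,1.0506,-0.5403,0.5785],"p_ee":[-0.5981,-0.2198,0.702],"tau":[16.7293,-22.2641,-13.4293,2.3131]}
{"k":32,"\u03b8":[0.2292,0.8847,0.8115,-0.9352],"qd":[-0.8549,1.0117,-0.5877,0.5788],"p_ee":[-0.6087,-0.2263,0.6902]}
{"summary": "final \u03b8 (rad): 0.2292 0.8847 0.8115 -0.9352"}


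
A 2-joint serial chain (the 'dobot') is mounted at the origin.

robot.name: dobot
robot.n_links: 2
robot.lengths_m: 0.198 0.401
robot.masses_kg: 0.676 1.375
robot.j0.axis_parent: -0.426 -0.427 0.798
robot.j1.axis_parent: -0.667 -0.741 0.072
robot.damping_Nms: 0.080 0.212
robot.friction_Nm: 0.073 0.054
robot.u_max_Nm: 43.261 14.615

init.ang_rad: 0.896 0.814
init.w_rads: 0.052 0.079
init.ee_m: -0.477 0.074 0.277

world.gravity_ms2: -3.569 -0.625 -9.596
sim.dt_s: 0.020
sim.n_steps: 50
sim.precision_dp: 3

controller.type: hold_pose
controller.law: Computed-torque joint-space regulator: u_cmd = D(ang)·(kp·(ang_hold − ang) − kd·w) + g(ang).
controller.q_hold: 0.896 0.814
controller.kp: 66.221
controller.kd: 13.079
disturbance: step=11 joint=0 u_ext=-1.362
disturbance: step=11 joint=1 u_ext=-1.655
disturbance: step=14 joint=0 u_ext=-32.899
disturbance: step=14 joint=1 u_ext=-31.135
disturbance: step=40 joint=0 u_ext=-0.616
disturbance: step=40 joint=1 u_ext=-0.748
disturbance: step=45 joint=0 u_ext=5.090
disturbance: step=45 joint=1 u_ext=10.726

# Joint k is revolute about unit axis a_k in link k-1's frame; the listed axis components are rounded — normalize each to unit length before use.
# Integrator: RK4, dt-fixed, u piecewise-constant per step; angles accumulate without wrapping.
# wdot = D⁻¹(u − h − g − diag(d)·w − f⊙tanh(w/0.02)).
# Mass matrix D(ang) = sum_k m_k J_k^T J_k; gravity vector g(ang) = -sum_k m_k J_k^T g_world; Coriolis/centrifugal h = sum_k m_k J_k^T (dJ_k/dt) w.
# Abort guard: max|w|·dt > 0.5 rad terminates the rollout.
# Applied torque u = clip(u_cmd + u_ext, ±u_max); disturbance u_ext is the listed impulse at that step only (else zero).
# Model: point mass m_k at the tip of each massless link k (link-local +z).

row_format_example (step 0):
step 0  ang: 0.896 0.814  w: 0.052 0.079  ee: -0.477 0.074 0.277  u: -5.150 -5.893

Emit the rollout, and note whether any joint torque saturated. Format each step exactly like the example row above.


step 1  ang: 0.897 0.815  w: 0.033 0.056  ee: -0.477 0.073 0.276  u: -5.068 -5.811
step 2  ang: 0.897 0.816  w: 0.020 0.037  ee: -0.477 0.073 0.276  u: -5.000 -5.743
step 3  ang: 0.898 0.817  w: 0.012 0.020  ee: -0.477 0.073 0.276  u: -4.947 -5.687
step 4  ang: 0.898 0.817  w: 0.006 0.008  ee: -0.477 0.073 0.276  u: -4.908 -5.645
step 5  ang: 0.898 0.817  w: 0.001 0.001  ee: -0.477 0.073 0.275  u: -4.880 -5.616
step 6  ang: 0.898 0.817  w: -0.002 -0.003  ee: -0.477 0.073 0.275  u: -4.860 -5.596
step 7  ang: 0.898 0.817  w: -0.004 -0.005  ee: -0.477 0.073 0.276  u: -4.847 -5.582
step 8  ang: 0.898 0.817  w: -0.005 -0.007  ee: -0.477 0.073 0.276  u: -4.838 -5.573
step 9  ang: 0.898 0.817  w: -0.005 -0.008  ee: -0.477 0.073 0.276  u: -4.831 -5.566
step 10  ang: 0.898 0.817  w: -0.006 -0.008  ee: -0.477 0.073 0.276  u: -4.827 -5.561
step 11  ang: 0.897 0.817  w: -0.006 -0.008  ee: -0.477 0.073 0.276  u: -6.186 -7.213
step 12  ang: 0.897 0.815  w: -0.013 -0.148  ee: -0.477 0.073 0.276  u: -4.451 -5.113
step 13  ang: 0.897 0.812  w: -0.016 -0.099  ee: -0.477 0.074 0.277  u: -4.525 -5.208
step 14  ang: 0.897 0.811  w: -0.015 -0.063  ee: -0.476 0.074 0.278  u: -37.490 -14.615
step 15  ang: 0.831 0.855  w: -6.362 4.321  ee: -0.469 0.087 0.277  u: 4.265 -2.903
step 16  ang: 0.726 0.926  w: -4.187 2.816  ee: -0.456 0.108 0.275  u: 2.450 -3.684
step 17  ang: 0.658 0.971  w: -2.647 1.746  ee: -0.447 0.122 0.274  u: 0.941 -4.134
step 18  ang: 0.617 0.998  w: -1.520 0.970  ee: -0.441 0.131 0.274  u: -0.332 -4.436
step 19  ang: 0.595 1.012  w: -0.687 0.407  ee: -0.437 0.136 0.274  u: -1.407 -4.669
step 20  ang: 0.587 1.016  w: -0.074 0.005  ee: -0.436 0.137 0.275  u: -2.310 -4.871
step 21  ang: 0.590 1.013  w: 0.332 -0.240  ee: -0.436 0.137 0.275  u: -3.025 -5.076
step 22  ang: 0.599 1.007  w: 0.611 -0.399  ee: -0.438 0.135 0.275  u: -3.602 -5.260
step 23  ang: 0.614 0.998  w: 0.798 -0.500  ee: -0.440 0.132 0.275  u: -4.066 -5.420
step 24  ang: 0.631 0.987  w: 0.912 -0.555  ee: -0.442 0.128 0.275  u: -4.430 -5.557
step 25  ang: 0.650 0.976  w: 0.970 -0.579  ee: -0.445 0.124 0.275  u: -4.709 -5.670
step 26  ang: 0.669 0.964  w: 0.986 -0.579  ee: -0.448 0.120 0.274  u: -4.917 -5.760
step 27  ang: 0.689 0.953  w: 0.971 -0.562  ee: -0.451 0.116 0.274  u: -5.066 -5.829
step 28  ang: 0.708 0.942  w: 0.933 -0.535  ee: -0.454 0.112 0.274  u: -5.166 -5.878
step 29  ang: 0.726 0.932  w: 0.881 -0.502  ee: -0.457 0.108 0.273  u: -5.228 -5.911
step 30  ang: 0.743 0.922  w: 0.819 -0.464  ee: -0.459 0.104 0.273  u: -5.260 -5.928
step 31  ang: 0.759 0.913  w: 0.752 -0.426  ee: -0.461 0.101 0.272  u: -5.268 -5.933
step 32  ang: 0.773 0.905  w: 0.683 -0.388  ee: -0.463 0.098 0.272  u: -5.259 -5.928
step 33  ang: 0.786 0.898  w: 0.615 -0.352  ee: -0.465 0.095 0.272  u: -5.238 -5.916
step 34  ang: 0.798 0.891  w: 0.549 -0.317  ee: -0.467 0.093 0.272  u: -5.209 -5.898
step 35  ang: 0.808 0.885  w: 0.486 -0.285  ee: -0.468 0.091 0.271  u: -5.174 -5.877
step 36  ang: 0.817 0.880  w: 0.429 -0.255  ee: -0.469 0.089 0.271  u: -5.136 -5.853
step 37  ang: 0.825 0.875  w: 0.375 -0.228  ee: -0.470 0.087 0.271  u: -5.098 -5.828
step 38  ang: 0.832 0.870  w: 0.327 -0.204  ee: -0.471 0.085 0.271  u: -5.060 -5.803
step 39  ang: 0.838 0.867  w: 0.283 -0.182  ee: -0.472 0.084 0.271  u: -5.023 -5.779
step 40  ang: 0.843 0.863  w: 0.245 -0.162  ee: -0.472 0.083 0.271  u: -5.604 -6.504
step 41  ang: 0.848 0.859  w: 0.207 -0.209  ee: -0.473 0.082 0.271  u: -4.788 -5.531
step 42  ang: 0.852 0.856  w: 0.176 -0.172  ee: -0.473 0.082 0.272  u: -4.790 -5.552
step 43  ang: 0.855 0.852  w: 0.149 -0.142  ee: -0.473 0.081 0.272  u: -4.791 -5.567
step 44  ang: 0.858 0.850  w: 0.126 -0.118  ee: -0.474 0.080 0.273  u: -4.791 -5.579
step 45  ang: 0.860 0.848  w: 0.107 -0.097  ee: -0.474 0.080 0.273  u: 0.301 5.137
step 46  ang: 0.854 0.862  w: -0.728 1.539  ee: -0.474 0.080 0.269  u: -6.223 -8.474
step 47  ang: 0.843 0.887  w: -0.372 0.956  ee: -0.475 0.081 0.262  u: -6.006 -7.863
step 48  ang: 0.838 0.902  w: -0.137 0.535  ee: -0.475 0.081 0.258  u: -5.808 -7.354
step 49  ang: 0.837 0.910  w: 0.015 0.235  ee: -0.476 0.081 0.255  u: -5.628 -6.936
step 50  ang: 0.838 0.912  w: 0.088 0.040  ee: -0.476 0.080 0.254
any joint saturated: yes


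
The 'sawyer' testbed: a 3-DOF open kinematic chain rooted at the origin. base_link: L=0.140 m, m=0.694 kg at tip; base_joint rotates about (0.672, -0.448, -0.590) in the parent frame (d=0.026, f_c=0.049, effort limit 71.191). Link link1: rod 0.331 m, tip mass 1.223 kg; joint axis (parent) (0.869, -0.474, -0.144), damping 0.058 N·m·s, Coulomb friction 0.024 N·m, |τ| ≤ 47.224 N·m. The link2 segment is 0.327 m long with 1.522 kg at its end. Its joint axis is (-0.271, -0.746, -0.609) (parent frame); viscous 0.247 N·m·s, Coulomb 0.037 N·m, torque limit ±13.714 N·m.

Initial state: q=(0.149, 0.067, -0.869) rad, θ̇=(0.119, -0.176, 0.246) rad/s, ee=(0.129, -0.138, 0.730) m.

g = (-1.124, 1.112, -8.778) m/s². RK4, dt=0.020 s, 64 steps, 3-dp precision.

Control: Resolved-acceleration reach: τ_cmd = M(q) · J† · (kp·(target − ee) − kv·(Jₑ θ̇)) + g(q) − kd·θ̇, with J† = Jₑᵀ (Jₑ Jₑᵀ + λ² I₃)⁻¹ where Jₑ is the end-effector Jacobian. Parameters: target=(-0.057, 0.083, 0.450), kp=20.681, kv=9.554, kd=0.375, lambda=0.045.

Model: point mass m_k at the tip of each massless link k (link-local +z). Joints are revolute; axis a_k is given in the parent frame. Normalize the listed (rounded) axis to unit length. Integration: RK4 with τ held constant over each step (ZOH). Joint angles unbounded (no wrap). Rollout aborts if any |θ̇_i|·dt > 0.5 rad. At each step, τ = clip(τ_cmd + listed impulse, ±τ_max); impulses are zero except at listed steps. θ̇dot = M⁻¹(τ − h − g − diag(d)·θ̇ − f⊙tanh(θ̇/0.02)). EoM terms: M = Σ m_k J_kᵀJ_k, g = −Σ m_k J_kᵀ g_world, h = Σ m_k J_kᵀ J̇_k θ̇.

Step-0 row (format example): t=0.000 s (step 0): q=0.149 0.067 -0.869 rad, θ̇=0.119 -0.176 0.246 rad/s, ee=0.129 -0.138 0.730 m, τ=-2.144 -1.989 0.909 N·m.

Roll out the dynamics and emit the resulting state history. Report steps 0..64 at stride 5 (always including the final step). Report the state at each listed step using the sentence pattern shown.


t=0.100 s (step 5): q=0.182 0.021 -0.861 rad, θ̇=0.303 -0.457 0.020 rad/s, ee=0.129 -0.134 0.731 m, τ=-1.329 -0.946 1.349 N·m.
t=0.200 s (step 10): q=0.207 -0.021 -0.859 rad, θ̇=0.218 -0.406 0.026 rad/s, ee=0.133 -0.127 0.732 m, τ=-0.857 -0.421 1.483 N·m.
t=0.300 s (step 15): q=0.226 -0.059 -0.855 rad, θ̇=0.168 -0.366 0.043 rad/s, ee=0.138 -0.119 0.732 m, τ=-0.550 -0.047 1.561 N·m.
t=0.400 s (step 20): q=0.241 -0.094 -0.850 rad, θ̇=0.134 -0.332 0.062 rad/s, ee=0.143 -0.110 0.732 m, τ=-0.313 0.254 1.613 N·m.
t=0.500 s (step 25): q=0.253 -0.125 -0.843 rad, θ̇=0.111 -0.304 0.080 rad/s, ee=0.148 -0.101 0.732 m, τ=-0.112 0.513 1.650 N·m.
t=0.600 s (step 30): q=0.263 -0.154 -0.834 rad, θ̇=0.097 -0.282 0.098 rad/s, ee=0.153 -0.093 0.732 m, τ=0.066 0.744 1.677 N·m.
t=0.700 s (step 35): q=0.272 -0.181 -0.824 rad, θ̇=0.089 -0.265 0.114 rad/s, ee=0.157 -0.085 0.732 m, τ=0.227 0.954 1.694 N·m.
t=0.800 s (step 40): q=0.280 -0.206 -0.811 rad, θ̇=0.085 -0.253 0.131 rad/s, ee=0.160 -0.077 0.733 m, τ=0.372 1.145 1.704 N·m.
t=0.900 s (step 45): q=0.288 -0.231 -0.798 rad, θ̇=0.086 -0.246 0.148 rad/s, ee=0.163 -0.070 0.733 m, τ=0.505 1.321 1.706 N·m.
t=1.000 s (step 50): q=0.297 -0.255 -0.782 rad, θ̇=0.090 -0.243 0.166 rad/s, ee=0.165 -0.063 0.734 m, τ=0.626 1.485 1.702 N·m.
t=1.100 s (step 55): q=0.306 -0.279 -0.765 rad, θ̇=0.098 -0.244 0.184 rad/s, ee=0.166 -0.057 0.735 m, τ=0.735 1.638 1.691 N·m.
t=1.200 s (step 60): q=0.316 -0.303 -0.745 rad, θ̇=0.109 -0.250 0.204 rad/s, ee=0.167 -0.051 0.736 m, τ=0.835 1.783 1.673 N·m.
t=1.280 s (step 64): q=0.325 -0.323 -0.728 rad, θ̇=0.121 -0.258 0.221 rad/s, ee=0.168 -0.046 0.737 m.


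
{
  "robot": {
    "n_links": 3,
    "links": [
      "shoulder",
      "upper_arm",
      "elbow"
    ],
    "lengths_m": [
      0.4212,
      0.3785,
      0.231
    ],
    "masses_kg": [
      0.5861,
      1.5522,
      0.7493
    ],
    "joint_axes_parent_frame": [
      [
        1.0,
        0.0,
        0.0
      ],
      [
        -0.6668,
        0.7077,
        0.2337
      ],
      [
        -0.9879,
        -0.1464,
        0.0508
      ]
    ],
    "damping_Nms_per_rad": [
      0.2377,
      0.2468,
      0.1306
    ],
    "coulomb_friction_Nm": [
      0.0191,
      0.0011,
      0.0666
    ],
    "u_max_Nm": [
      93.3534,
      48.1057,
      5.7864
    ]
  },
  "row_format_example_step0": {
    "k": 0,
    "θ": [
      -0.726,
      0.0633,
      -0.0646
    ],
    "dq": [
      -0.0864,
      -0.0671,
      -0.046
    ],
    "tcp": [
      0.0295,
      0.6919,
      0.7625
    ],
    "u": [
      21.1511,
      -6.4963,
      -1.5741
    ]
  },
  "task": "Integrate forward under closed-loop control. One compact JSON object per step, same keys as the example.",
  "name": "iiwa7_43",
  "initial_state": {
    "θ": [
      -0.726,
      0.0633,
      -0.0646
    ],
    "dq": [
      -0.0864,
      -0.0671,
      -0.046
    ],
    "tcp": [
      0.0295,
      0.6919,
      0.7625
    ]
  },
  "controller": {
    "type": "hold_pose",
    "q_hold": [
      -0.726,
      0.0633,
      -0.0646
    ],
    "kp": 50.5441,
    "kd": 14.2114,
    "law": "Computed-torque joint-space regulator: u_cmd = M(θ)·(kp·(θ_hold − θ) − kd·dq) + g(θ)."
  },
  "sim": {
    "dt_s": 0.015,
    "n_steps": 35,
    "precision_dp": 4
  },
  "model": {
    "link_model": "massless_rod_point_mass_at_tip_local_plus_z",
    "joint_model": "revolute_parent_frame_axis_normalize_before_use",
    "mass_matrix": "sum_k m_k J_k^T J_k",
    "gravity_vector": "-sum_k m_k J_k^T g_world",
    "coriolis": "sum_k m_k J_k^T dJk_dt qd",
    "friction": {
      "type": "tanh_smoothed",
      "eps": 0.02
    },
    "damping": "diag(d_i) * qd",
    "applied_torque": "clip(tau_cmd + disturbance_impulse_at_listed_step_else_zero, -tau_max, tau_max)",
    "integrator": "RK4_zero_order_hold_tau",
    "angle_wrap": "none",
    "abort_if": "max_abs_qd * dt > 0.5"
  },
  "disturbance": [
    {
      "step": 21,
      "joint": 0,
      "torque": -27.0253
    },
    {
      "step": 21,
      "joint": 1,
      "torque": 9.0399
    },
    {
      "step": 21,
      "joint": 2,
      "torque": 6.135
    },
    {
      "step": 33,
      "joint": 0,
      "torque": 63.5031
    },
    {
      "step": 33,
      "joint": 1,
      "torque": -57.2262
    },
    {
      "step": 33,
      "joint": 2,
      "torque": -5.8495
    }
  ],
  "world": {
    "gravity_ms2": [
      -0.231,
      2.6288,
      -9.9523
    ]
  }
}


{"k":1,"\u03b8":[-0.7271,0.0624,-0.0649],"dq":[-0.0643,-0.0513,-0.0051],"tcp":[0.0291,0.6924,0.7621],"u":[20.8904,-6.4492,-1.5625]}
{"k":2,"\u03b8":[-0.728,0.0617,-0.0649],"dq":[-0.0489,-0.0385,-0.001],"tcp":[0.0288,0.6929,0.7617],"u":[20.6687,-6.4088,-1.5429]}
{"k":3,"\u03b8":[-0.7286,0.0612,-0.0649],"dq":[-0.0364,-0.0281,0.0001],"tcp":[0.0286,0.6932,0.7614],"u":[20.4806,-6.3741,-1.5255]}
{"k":4,"\u03b8":[-0.7291,0.0609,-0.0649],"dq":[-0.0262,-0.0198,0.0004],"tcp":[0.0284,0.6935,0.7612],"u":[20.3213,-6.3444,-1.5107]}
{"k":5,"\u03b8":[-0.7294,0.0606,-0.0649],"dq":[-0.0179,-0.0131,0.0004],"tcp":[0.0283,0.6937,0.761],"u":[20.1868,-6.319,-1.4981]}
{"k":6,"\u03b8":[-0.7296,0.0605,-0.0649],"dq":[-0.0113,-0.0079,0.0004],"tcp":[0.0283,0.6938,0.7609],"u":[20.0737,-6.2974,-1.4875]}
{"k":7,"\u03b8":[-0.7298,0.0604,-0.0649],"dq":[-0.006,-0.0038,0.0003],"tcp":[0.0282,0.6939,0.7608],"u":[19.9791,-6.279,-1.4786]}
{"k":8,"\u03b8":[-0.7298,0.0604,-0.0649],"dq":[-0.0018,-0.0006,0.0002],"tcp":[0.0282,0.6939,0.7608],"u":[19.9003,-6.2635,-1.4712]}
{"k":9,"\u03b8":[-0.7298,0.0604,-0.0649],"dq":[0.0014,0.0017,0.0001],"tcp":[0.0282,0.6939,0.7608],"u":[19.8346,-6.2503,-1.465]}
{"k":10,"\u03b8":[-0.7298,0.0604,-0.0649],"dq":[0.0039,0.0035,-0.0],"tcp":[0.0282,0.6939,0.7608],"u":[19.7801,-6.2393,-1.46]}
{"k":11,"\u03b8":[-0.7297,0.0605,-0.0649],"dq":[0.0058,0.0048,-0.0001],"tcp":[0.0283,0.6939,0.7608],"u":[19.7349,-6.23,-1.4557]}
{"k":12,"\u03b8":[-0.7296,0.0605,-0.0649],"dq":[0.0072,0.0057,-0.0001],"tcp":[0.0283,0.6938,0.7609],"u":[19.6974,-6.2223,-1.4523]}
{"k":13,"\u03b8":[-0.7295,0.0606,-0.0649],"dq":[0.0083,0.0063,-0.0001],"tcp":[0.0283,0.6937,0.7609],"u":[19.6664,-6.216,-1.4494]}
{"k":14,"\u03b8":[-0.7294,0.0607,-0.0649],"dq":[0.0089,0.0067,-0.0001],"tcp":[0.0284,0.6937,0.761],"u":[19.6409,-6.2108,-1.4471]}
{"k":15,"\u03b8":[-0.7292,0.0608,-0.0649],"dq":[0.0094,0.0069,-0.0002],"tcp":[0.0284,0.6936,0.7611],"u":[19.6199,-6.2066,-1.4451]}
{"k":16,"\u03b8":[-0.7291,0.0609,-0.0649],"dq":[0.0096,0.007,-0.0002],"tcp":[0.0285,0.6935,0.7611],"u":[19.6026,-6.2032,-1.4436]}
{"k":17,"\u03b8":[-0.7289,0.061,-0.0649],"dq":[0.0097,0.007,-0.0002],"tcp":[0.0285,0.6934,0.7612],"u":[19.5886,-6.2004,-1.4423]}
{"k":18,"\u03b8":[-0.7288,0.0611,-0.0649],"dq":[0.0096,0.0069,-0.0002],"tcp":[0.0286,0.6933,0.7613],"u":[19.5772,-6.1983,-1.4413]}
{"k":19,"\u03b8":[-0.7286,0.0613,-0.0649],"dq":[0.0095,0.0068,-0.0002],"tcp":[0.0286,0.6933,0.7613],"u":[19.568,-6.1967,-1.4404]}
{"k":20,"\u03b8":[-0.7285,0.0614,-0.0649],"dq":[0.0093,0.0066,-0.0002],"tcp":[0.0286,0.6932,0.7614],"u":[19.5606,-6.1955,-1.4398]}
{"k":21,"\u03b8":[-0.7284,0.0614,-0.0649],"dq":[0.009,0.0064,-0.0001],"tcp":[0.0287,0.6931,0.7615],"u":[-7.4706,2.8452,4.6957]}
{"k":22,"\u03b8":[-0.7283,0.0615,-0.0483],"dq":[-0.0026,0.0066,2.1835],"tcp":[0.0281,0.696,0.759],"u":[25.4826,-8.182,-2.7557]}
{"k":23,"\u03b8":[-0.7285,0.0616,-0.0206],"dq":[-0.0176,0.007,1.5186],"tcp":[0.0272,0.7008,0.7547],"u":[24.5211,-7.8676,-2.5008]}
{"k":24,"\u03b8":[-0.7288,0.0617,-0.0016],"dq":[-0.025,0.0071,1.0201],"tcp":[0.0265,0.7043,0.7515],"u":[23.6996,-7.5981,-2.2961]}
{"k":25,"\u03b8":[-0.7292,0.0619,0.0109],"dq":[-0.0273,0.007,0.648],"tcp":[0.0261,0.7066,0.7492],"u":[23.0001,-7.368,-2.1315]}
{"k":26,"\u03b8":[-0.7296,0.062,0.0185],"dq":[-0.0264,0.0068,0.3714],"tcp":[0.0258,0.7082,0.7477],"u":[22.4061,-7.172,-1.9987]}
{"k":27,"\u03b8":[-0.73,0.0621,0.0225],"dq":[-0.0237,0.0066,0.167],"tcp":[0.0257,0.7092,0.7467],"u":[21.9028,-7.0055,-1.8914]}
{"k":28,"\u03b8":[-0.7303,0.0622,0.0238],"dq":[-0.0197,0.0063,0.0193],"tcp":[0.0257,0.7096,0.7462],"u":[21.4774,-6.8643,-1.805]}
{"k":29,"\u03b8":[-0.7305,0.0622,0.0236],"dq":[-0.0108,0.0061,-0.0384],"tcp":[0.0258,0.7098,0.7461],"u":[21.119,-6.7449,-1.7518]}
{"k":30,"\u03b8":[-0.7306,0.0623,0.0229],"dq":[-0.0007,0.0057,-0.0517],"tcp":[0.0258,0.7098,0.7461],"u":[20.8188,-6.6442,-1.7181]}
{"k":31,"\u03b8":[-0.7306,0.0624,0.0221],"dq":[0.0072,0.0052,-0.0607],"tcp":[0.0259,0.7096,0.7463],"u":[20.5683,-6.5595,-1.6902]}
{"k":32,"\u03b8":[-0.7304,0.0625,0.0211],"dq":[0.0133,0.0046,-0.0669],"tcp":[0.026,0.7094,0.7465],"u":[20.3597,-6.4885,-1.6669]}
{"k":33,"\u03b8":[-0.7302,0.0626,0.0201],"dq":[0.0179,0.0039,-0.0708],"tcp":[0.026,0.7091,0.7468],"u":[83.6892,-48.1057,-5.7864]}
{"k":34,"\u03b8":[-0.7284,0.0538,0.0265],"dq":[0.2233,-1.1653,0.9025],"tcp":[0.0221,0.7063,0.7497],"u":[6.1046,2.7734,-0.6869]}
{"k":35,"\u03b8":[-0.7254,0.0384,0.0373],"dq":[0.1722,-0.8978,0.5313],"tcp":[0.0151,0.7014,0.7546]}


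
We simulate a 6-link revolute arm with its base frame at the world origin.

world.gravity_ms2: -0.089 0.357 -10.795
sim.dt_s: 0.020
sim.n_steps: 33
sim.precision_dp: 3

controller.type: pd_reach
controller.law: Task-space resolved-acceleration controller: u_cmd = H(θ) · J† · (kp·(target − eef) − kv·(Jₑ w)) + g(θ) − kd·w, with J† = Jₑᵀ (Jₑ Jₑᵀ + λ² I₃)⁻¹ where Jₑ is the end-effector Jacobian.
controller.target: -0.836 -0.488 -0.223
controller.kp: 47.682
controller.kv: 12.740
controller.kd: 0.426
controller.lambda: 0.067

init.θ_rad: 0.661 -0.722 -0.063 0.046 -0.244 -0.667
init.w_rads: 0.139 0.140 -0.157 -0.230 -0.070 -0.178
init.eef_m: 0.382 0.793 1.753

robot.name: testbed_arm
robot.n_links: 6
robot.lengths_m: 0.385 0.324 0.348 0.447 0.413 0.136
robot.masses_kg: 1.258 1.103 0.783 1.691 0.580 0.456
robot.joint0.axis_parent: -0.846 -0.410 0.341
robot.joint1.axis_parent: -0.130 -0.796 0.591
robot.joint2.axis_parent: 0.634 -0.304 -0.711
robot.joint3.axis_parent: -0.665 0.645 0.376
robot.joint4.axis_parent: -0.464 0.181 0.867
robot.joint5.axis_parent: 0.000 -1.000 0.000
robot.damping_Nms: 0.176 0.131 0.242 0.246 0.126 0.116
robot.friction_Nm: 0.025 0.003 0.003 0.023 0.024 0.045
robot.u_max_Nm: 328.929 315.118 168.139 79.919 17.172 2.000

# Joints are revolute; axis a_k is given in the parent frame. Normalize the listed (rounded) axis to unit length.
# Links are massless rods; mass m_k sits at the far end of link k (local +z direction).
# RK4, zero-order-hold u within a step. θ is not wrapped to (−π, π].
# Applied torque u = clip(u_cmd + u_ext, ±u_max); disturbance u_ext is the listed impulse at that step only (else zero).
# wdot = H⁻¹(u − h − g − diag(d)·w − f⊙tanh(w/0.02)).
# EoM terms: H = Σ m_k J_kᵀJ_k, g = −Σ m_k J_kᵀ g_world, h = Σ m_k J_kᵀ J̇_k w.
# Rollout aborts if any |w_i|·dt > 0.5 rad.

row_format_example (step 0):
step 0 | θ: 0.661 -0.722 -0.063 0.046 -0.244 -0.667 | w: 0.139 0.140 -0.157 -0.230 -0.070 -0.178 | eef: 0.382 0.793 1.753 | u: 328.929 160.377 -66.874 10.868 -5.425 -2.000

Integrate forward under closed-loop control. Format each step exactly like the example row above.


step 1 | θ: 0.659 -0.702 -0.112 0.030 -0.353 -0.832 | w: -0.228 1.688 -4.608 -1.415 -10.121 -14.671 | eef: 0.365 0.795 1.740 | u: 301.915 77.706 -56.887 19.161 -0.893 2.000
step 2 | θ: 0.706 -0.740 -0.151 -0.009 -0.520 -1.021 | w: 4.829 -5.476 0.433 -2.699 -6.399 -5.072 | eef: 0.325 0.803 1.714 | u: 97.840 -42.992 -60.025 37.363 -1.254 -2.000
step 3 | θ: 0.837 -0.909 -0.129 -0.078 -0.652 -1.121 | w: 8.364 -11.690 1.574 -4.159 -6.848 -4.686 | eef: 0.265 0.822 1.673 | u: -130.849 -137.375 -39.411 37.874 1.330 -2.000
step 4 | θ: 1.019 -1.182 -0.130 -0.181 -0.804 -1.189 | w: 9.859 -15.353 -2.088 -6.097 -8.603 -1.789 | eef: 0.192 0.850 1.603 | u: -314.225 -207.327 -23.952 39.664 6.605 -2.000
step 5 | θ: 1.209 -1.481 -0.238 -0.323 -1.012 -1.176 | w: 8.955 -14.182 -8.500 -7.630 -12.931 3.197 | eef: 0.122 0.885 1.506 | u: -328.929 -233.186 -16.997 38.137 12.962 -2.000
step 6 | θ: 1.383 -1.755 -0.451 -0.476 -1.301 -1.051 | w: 8.219 -12.832 -12.407 -7.295 -16.864 8.467 | eef: 0.067 0.912 1.393 | u: -319.571 -229.528 -1.482 22.768 17.172 -2.000
step 7 | θ: 1.529 -1.991 -0.726 -0.630 -1.672 -0.861 | w: 6.146 -10.676 -14.832 -8.199 -20.779 9.278 | eef: 0.034 0.921 1.272 | u: -237.653 -205.615 24.110 -2.901 17.172 -2.000
step 8 | θ: 1.635 -2.195 -1.029 -0.807 -2.119 -0.742 | w: 4.261 -9.653 -15.433 -9.929 -24.195 1.013 | eef: 0.023 0.901 1.151 | u: -137.264 -160.336 50.897 -31.708 17.172 -2.000
step 9 | θ: 1.707 -2.382 -1.326 -1.021 -2.609 -0.882 | w: 2.891 -9.034 -13.986 -11.540 -24.387 -15.540 | eef: 0.035 0.849 1.035 | u: -21.368 -86.630 63.492 -53.115 17.172 2.000
step 10 | θ: 1.763 -2.558 -1.571 -1.249 -3.057 -1.240 | w: 2.656 -8.538 -9.878 -10.724 -20.300 -19.143 | eef: 0.073 0.767 0.949 | u: 105.916 -18.700 65.143 -74.929 17.172 2.000
step 11 | θ: 1.829 -2.731 -1.722 -1.432 -3.443 -1.570 | w: 3.922 -8.690 -5.003 -7.433 -18.729 -12.541 | eef: 0.116 0.661 0.923 | u: 212.311 82.970 45.043 -72.443 17.172 2.000
step 12 | θ: 1.935 -2.906 -1.791 -1.532 -3.836 -1.721 | w: 6.691 -8.710 -1.965 -2.337 -20.837 -2.362 | eef: 0.129 0.545 0.948 | u: 113.810 152.433 -33.778 12.098 17.172 -0.330
step 13 | θ: 2.092 -3.072 -1.839 -1.516 -4.225 -1.730 | w: 9.036 -7.948 -3.255 3.269 -18.534 1.006 | eef: 0.097 0.438 0.995 | u: 7.889 70.686 -49.388 38.060 16.355 -2.000
step 14 | θ: 2.281 -3.232 -1.932 -1.431 -4.532 -1.705 | w: 9.819 -8.135 -6.261 4.571 -12.321 1.090 | eef: 0.036 0.351 1.022 | u: -18.547 19.915 -37.030 32.500 9.320 -2.000
step 15 | θ: 2.481 -3.402 -2.086 -1.348 -4.734 -1.697 | w: 10.029 -8.989 -9.299 3.422 -7.698 -0.339 | eef: -0.034 0.283 1.018 | u: -28.350 5.575 -26.655 28.824 4.200 -1.399
step 16 | θ: 2.679 -3.592 -2.299 -1.297 -4.854 -1.719 | w: 9.717 -10.063 -12.171 1.567 -4.017 -1.771 | eef: -0.107 0.227 0.992 | u: -33.287 9.924 -21.342 29.281 0.325 -0.284
step 17 | θ: 2.865 -3.803 -2.568 -1.282 -4.904 -1.754 | w: 8.682 -11.157 -14.936 0.008 -0.683 -1.607 | eef: -0.185 0.178 0.955 | u: -31.783 28.602 -21.142 32.676 -3.017 -0.092
step 18 | θ: 3.020 -4.036 -2.891 -1.286 -4.896 -1.791 | w: 6.548 -12.211 -17.572 -0.004 1.606 -1.967 | eef: -0.267 0.129 0.915 | u: -18.154 66.053 -25.049 37.274 -5.301 0.212
step 19 | θ: 3.115 -4.285 -3.261 -1.268 -4.877 -1.848 | w: 2.489 -12.799 -19.521 2.496 -0.657 -4.488 | eef: -0.353 0.071 0.877 | u: 6.191 95.309 -26.601 36.146 -4.307 1.224
step 20 | θ: 3.131 -4.503 -3.617 -1.232 -4.953 -1.953 | w: -0.241 -8.616 -15.652 0.314 -5.728 -5.059 | eef: -0.426 0.010 0.848 | u: 18.964 51.969 -10.257 16.002 -0.513 1.047
step 21 | θ: 3.134 -4.635 -3.891 -1.271 -5.044 -2.007 | w: 0.536 -5.092 -12.349 -3.617 -2.666 -0.355 | eef: -0.487 -0.036 0.823 | u: 15.249 18.088 4.361 -0.711 -2.508 -1.254
step 22 | θ: 3.155 -4.723 -4.118 -1.355 -5.076 -2.028 | w: 1.496 -3.893 -10.591 -4.601 -0.594 -1.754 | eef: -0.546 -0.072 0.792 | u: 10.292 9.524 9.859 -6.192 -3.752 -0.340
step 23 | θ: 3.192 -4.795 -4.318 -1.449 -5.078 -2.057 | w: 2.168 -3.414 -9.519 -4.691 0.192 -1.346 | eef: -0.599 -0.104 0.754 | u: 9.857 4.588 11.798 -9.303 -3.866 -0.382
step 24 | θ: 3.241 -4.862 -4.501 -1.542 -5.074 -2.085 | w: 2.674 -3.234 -8.845 -4.484 0.144 -1.504 | eef: -0.646 -0.134 0.712 | u: 10.278 2.246 12.076 -10.173 -3.390 -0.156
step 25 | θ: 3.298 -4.925 -4.674 -1.629 -5.074 -2.113 | w: 3.021 -3.169 -8.481 -4.228 -0.260 -1.374 | eef: -0.687 -0.162 0.669 | u: 11.317 0.690 12.062 -10.673 -2.786 -0.099
step 26 | θ: 3.361 -4.989 -4.842 -1.711 -5.084 -2.139 | w: 3.239 -3.160 -8.304 -3.954 -0.919 -1.297 | eef: -0.722 -0.187 0.626 | u: 12.015 -0.016 12.268 -11.105 -2.122 -0.031
step 27 | θ: 3.427 -5.052 -5.007 -1.788 -5.110 -2.163 | w: 3.337 -3.172 -8.207 -3.668 -1.773 -1.132 | eef: -0.754 -0.210 0.582 | u: 12.281 -0.085 12.990 -11.896 -1.431 -0.022
step 28 | θ: 3.494 -5.115 -5.170 -1.858 -5.153 -2.183 | w: 3.337 -3.179 -8.087 -3.365 -2.732 -0.906 | eef: -0.782 -0.232 0.537 | u: 12.055 0.810 14.269 -13.018 -0.759 -0.048
step 29 | θ: 3.560 -5.178 -5.330 -1.923 -5.216 -2.198 | w: 3.266 -3.158 -7.873 -3.045 -3.662 -0.605 | eef: -0.808 -0.253 0.491 | u: 11.592 2.886 15.926 -14.292 -0.189 -0.108
step 30 | θ: 3.624 -5.241 -5.485 -1.981 -5.296 -2.207 | w: 3.148 -3.087 -7.539 -2.711 -4.408 -0.273 | eef: -0.831 -0.273 0.444 | u: 11.179 6.106 17.640 -15.443 0.195 -0.176
step 31 | θ: 3.686 -5.301 -5.631 -2.032 -5.388 -2.210 | w: 3.004 -2.951 -7.105 -2.375 -4.857 -0.001 | eef: -0.852 -0.295 0.397 | u: 10.945 10.132 19.105 -16.252 0.352 -0.207
step 32 | θ: 3.744 -5.358 -5.768 -2.076 -5.486 -2.209 | w: 2.843 -2.742 -6.609 -2.047 -4.984 0.107 | eef: -0.870 -0.317 0.349 | u: 10.829 14.474 20.132 -16.627 0.308 -0.157
step 33 | θ: 3.800 -5.410 -5.896 -2.114 -5.584 -2.205 | w: 2.667 -2.469 -6.096 -1.753 -4.830 0.304 | eef: -0.883 -0.342 0.301
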